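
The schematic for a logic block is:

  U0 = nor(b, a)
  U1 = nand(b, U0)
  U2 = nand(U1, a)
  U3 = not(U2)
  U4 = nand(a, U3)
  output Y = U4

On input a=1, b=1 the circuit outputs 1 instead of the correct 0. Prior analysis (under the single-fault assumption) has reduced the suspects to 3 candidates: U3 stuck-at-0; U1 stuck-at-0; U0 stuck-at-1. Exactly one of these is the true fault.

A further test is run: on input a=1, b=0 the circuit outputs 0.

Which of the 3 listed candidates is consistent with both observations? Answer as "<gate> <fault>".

Evaluate each candidate on input a=1, b=0:
  U3 stuck-at-0: U0=0, U1=1, U2=0, U3=0 [stuck-at-0], U4=1 → 1 — eliminated
  U1 stuck-at-0: U0=0, U1=0 [stuck-at-0], U2=1, U3=0, U4=1 → 1 — eliminated
  U0 stuck-at-1: U0=1 [stuck-at-1], U1=1, U2=0, U3=1, U4=0 → 0 — matches
Only U0 stuck-at-1 reproduces the observed 0.

U0 stuck-at-1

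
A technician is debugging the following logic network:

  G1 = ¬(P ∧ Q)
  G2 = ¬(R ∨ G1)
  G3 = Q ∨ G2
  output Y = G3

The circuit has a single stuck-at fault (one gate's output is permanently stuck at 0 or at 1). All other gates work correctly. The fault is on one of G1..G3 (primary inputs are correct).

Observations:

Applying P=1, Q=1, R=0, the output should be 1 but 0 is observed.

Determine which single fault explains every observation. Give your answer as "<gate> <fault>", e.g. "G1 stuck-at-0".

Fault-free values for test 1 (P=1, Q=1, R=0): G1=0, G2=1, G3=1, giving Y=1. Observed 0.
Test 1: faults giving observed 0 are {G3 stuck-at-0}.
Only G3 stuck-at-0 is consistent with every test.

G3 stuck-at-0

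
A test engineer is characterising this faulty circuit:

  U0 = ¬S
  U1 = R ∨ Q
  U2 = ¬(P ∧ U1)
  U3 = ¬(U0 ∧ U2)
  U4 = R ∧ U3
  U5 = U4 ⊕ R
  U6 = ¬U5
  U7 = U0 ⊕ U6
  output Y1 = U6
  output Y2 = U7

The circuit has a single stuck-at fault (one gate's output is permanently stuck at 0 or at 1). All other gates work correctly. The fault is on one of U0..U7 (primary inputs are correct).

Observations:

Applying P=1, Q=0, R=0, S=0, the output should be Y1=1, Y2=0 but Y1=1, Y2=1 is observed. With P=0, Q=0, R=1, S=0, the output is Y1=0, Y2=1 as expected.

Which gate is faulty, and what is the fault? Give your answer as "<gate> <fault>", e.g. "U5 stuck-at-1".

U7 stuck-at-1

Fault-free values for test 1 (P=1, Q=0, R=0, S=0): U0=1, U1=0, U2=1, U3=0, U4=0, U5=0, U6=1, U7=0, giving Y1=1, Y2=0. Observed Y1=1, Y2=1.
Test 1: faults giving observed Y1=1, Y2=1 are {U0 stuck-at-0, U7 stuck-at-1}.
Test 2 (P=0, Q=0, R=1, S=0): fault-free U0=1, U1=1, U2=1, U3=0, U4=0, U5=1, U6=0, U7=1 → Y1=0, Y2=1; observed Y1=0, Y2=1. Eliminates U0 stuck-at-0.
Only U7 stuck-at-1 is consistent with every test.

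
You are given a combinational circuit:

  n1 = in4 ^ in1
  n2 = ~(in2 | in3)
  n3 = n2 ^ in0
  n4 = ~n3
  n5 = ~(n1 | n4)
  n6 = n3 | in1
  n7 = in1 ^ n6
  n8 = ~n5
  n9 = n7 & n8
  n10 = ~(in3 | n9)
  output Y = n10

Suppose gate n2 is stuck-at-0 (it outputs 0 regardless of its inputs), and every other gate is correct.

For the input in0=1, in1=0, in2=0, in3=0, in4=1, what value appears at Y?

0

Propagate with n2 forced: n1=1, n2=0 [stuck-at-0], n3=1, n4=0, n5=0, n6=1, n7=1, n8=1, n9=1, n10=0.
So Y = 0. (Without the fault it would be 1.)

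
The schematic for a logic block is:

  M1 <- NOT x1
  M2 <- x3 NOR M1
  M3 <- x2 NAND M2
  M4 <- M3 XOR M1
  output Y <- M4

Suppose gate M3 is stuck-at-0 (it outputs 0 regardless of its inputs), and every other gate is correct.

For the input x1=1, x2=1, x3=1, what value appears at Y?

0

Propagate with M3 forced: M1=0, M2=0, M3=0 [stuck-at-0], M4=0.
So Y = 0. (Without the fault it would be 1.)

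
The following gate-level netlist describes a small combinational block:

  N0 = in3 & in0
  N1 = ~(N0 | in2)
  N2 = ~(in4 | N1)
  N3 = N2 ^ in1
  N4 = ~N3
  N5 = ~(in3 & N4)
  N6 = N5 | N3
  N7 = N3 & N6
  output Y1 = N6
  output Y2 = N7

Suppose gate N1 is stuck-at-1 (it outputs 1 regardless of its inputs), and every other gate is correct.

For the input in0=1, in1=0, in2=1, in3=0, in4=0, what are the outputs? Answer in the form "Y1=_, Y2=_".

Y1=1, Y2=0

Propagate with N1 forced: N0=0, N1=1 [stuck-at-1], N2=0, N3=0, N4=1, N5=1, N6=1, N7=0.
So the outputs are Y1=1, Y2=0. (Without the fault they would be Y1=1, Y2=1.)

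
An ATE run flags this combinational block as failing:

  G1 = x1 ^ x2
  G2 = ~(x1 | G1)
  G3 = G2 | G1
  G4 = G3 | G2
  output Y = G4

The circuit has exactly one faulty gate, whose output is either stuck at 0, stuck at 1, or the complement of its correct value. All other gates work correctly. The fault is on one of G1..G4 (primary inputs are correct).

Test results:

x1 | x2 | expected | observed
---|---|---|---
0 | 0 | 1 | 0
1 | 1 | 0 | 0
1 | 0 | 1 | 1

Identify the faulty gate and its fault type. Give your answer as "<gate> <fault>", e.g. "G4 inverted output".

G2 stuck-at-0

Fault-free values for test 1 (x1=0, x2=0): G1=0, G2=1, G3=1, G4=1, giving Y=1. Observed 0.
Test 1: faults giving observed 0 are {G2 stuck-at-0, G2 inverted output, G4 stuck-at-0, G4 inverted output}.
Test 2 (x1=1, x2=1): fault-free G1=0, G2=0, G3=0, G4=0 → 0; observed 0. Eliminates G2 inverted output, G4 inverted output.
Test 3 (x1=1, x2=0): fault-free G1=1, G2=0, G3=1, G4=1 → 1; observed 1. Eliminates G4 stuck-at-0.
Only G2 stuck-at-0 is consistent with every test.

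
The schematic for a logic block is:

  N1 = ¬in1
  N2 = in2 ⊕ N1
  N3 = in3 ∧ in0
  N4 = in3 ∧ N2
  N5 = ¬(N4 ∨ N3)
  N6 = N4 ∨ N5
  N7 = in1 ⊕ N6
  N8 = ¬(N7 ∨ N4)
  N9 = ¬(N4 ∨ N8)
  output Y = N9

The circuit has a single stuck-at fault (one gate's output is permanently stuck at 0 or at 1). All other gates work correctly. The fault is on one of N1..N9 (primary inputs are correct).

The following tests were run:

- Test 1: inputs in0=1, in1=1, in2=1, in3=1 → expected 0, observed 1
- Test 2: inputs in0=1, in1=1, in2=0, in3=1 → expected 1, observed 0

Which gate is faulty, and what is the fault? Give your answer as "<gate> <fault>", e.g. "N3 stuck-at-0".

N1 stuck-at-1

Fault-free values for test 1 (in0=1, in1=1, in2=1, in3=1): N1=0, N2=1, N3=1, N4=1, N5=0, N6=1, N7=0, N8=0, N9=0, giving Y=0. Observed 1.
Test 1: faults giving observed 1 are {N1 stuck-at-1, N2 stuck-at-0, N4 stuck-at-0, N9 stuck-at-1}.
Test 2 (in0=1, in1=1, in2=0, in3=1): fault-free N1=0, N2=0, N3=1, N4=0, N5=0, N6=0, N7=1, N8=0, N9=1 → 1; observed 0. Eliminates N2 stuck-at-0, N4 stuck-at-0, N9 stuck-at-1.
Only N1 stuck-at-1 is consistent with every test.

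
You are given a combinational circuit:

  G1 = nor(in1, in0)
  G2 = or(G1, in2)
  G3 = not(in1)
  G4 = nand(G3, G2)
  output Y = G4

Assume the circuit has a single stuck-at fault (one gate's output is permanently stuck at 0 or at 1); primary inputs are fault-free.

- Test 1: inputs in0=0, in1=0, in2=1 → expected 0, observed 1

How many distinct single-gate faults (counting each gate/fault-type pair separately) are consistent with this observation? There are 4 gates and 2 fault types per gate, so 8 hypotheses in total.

3

Fault-free: G1=1, G2=1, G3=1, G4=0 → 0. Observed 1.
  G1 stuck-at-0: output 0 ✗
  G1 stuck-at-1: output 0 ✗
  G2 stuck-at-0: output 1 ✓
  G2 stuck-at-1: output 0 ✗
  G3 stuck-at-0: output 1 ✓
  G3 stuck-at-1: output 0 ✗
  G4 stuck-at-0: output 0 ✗
  G4 stuck-at-1: output 1 ✓
Consistent faults: {G2 stuck-at-0, G3 stuck-at-0, G4 stuck-at-1} — 3 in all.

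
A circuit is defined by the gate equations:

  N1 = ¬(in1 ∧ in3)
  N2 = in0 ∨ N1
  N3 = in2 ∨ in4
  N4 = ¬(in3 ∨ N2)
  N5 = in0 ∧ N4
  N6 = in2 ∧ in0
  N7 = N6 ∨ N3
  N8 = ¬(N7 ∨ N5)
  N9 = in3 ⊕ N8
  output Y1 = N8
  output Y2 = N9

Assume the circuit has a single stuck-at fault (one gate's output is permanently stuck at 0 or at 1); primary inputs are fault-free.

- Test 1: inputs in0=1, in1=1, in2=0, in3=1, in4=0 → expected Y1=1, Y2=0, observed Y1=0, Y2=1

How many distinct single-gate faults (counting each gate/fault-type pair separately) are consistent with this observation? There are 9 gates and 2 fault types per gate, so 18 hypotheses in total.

Fault-free: N1=0, N2=1, N3=0, N4=0, N5=0, N6=0, N7=0, N8=1, N9=0 → Y1=1, Y2=0. Observed Y1=0, Y2=1.
  N1: none of the 2 fault types match ✗
  N2: none of the 2 fault types match ✗
  N3: stuck-at-1 ✓; others ✗
  N4: stuck-at-1 ✓; others ✗
  N5: stuck-at-1 ✓; others ✗
  N6: stuck-at-1 ✓; others ✗
  N7: stuck-at-1 ✓; others ✗
  N8: stuck-at-0 ✓; others ✗
  N9: none of the 2 fault types match ✗
Consistent faults: {N3 stuck-at-1, N4 stuck-at-1, N5 stuck-at-1, N6 stuck-at-1, N7 stuck-at-1, N8 stuck-at-0} — 6 in all.

6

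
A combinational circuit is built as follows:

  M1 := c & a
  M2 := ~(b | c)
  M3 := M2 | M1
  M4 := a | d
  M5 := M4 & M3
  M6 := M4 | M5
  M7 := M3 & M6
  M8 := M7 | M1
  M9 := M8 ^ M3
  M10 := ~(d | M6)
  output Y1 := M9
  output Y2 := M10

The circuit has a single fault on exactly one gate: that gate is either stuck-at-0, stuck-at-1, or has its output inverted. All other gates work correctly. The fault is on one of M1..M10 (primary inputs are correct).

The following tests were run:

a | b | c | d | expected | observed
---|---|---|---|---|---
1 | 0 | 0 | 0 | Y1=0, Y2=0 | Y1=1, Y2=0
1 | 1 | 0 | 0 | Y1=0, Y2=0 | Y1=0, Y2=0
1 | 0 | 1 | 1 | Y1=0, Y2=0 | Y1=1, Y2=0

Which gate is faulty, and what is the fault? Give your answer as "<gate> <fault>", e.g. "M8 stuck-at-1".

M8 stuck-at-0

Fault-free values for test 1 (a=1, b=0, c=0, d=0): M1=0, M2=1, M3=1, M4=1, M5=1, M6=1, M7=1, M8=1, M9=0, M10=0, giving Y1=0, Y2=0. Observed Y1=1, Y2=0.
Test 1: faults giving observed Y1=1, Y2=0 are {M7 stuck-at-0, M7 inverted output, M8 stuck-at-0, M8 inverted output, M9 stuck-at-1, M9 inverted output}.
Test 2 (a=1, b=1, c=0, d=0): fault-free M1=0, M2=0, M3=0, M4=1, M5=0, M6=1, M7=0, M8=0, M9=0, M10=0 → Y1=0, Y2=0; observed Y1=0, Y2=0. Eliminates M7 inverted output, M8 inverted output, M9 stuck-at-1, M9 inverted output.
Test 3 (a=1, b=0, c=1, d=1): fault-free M1=1, M2=0, M3=1, M4=1, M5=1, M6=1, M7=1, M8=1, M9=0, M10=0 → Y1=0, Y2=0; observed Y1=1, Y2=0. Eliminates M7 stuck-at-0.
Only M8 stuck-at-0 is consistent with every test.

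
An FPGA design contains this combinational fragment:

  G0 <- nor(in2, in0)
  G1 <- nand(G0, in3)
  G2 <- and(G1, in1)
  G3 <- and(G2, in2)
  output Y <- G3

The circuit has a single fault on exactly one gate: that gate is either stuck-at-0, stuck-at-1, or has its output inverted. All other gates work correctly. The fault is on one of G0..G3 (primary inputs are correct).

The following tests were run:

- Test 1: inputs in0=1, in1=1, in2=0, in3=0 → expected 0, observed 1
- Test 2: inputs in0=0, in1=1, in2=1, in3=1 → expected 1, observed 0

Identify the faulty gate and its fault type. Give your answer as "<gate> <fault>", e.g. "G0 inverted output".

G3 inverted output

Fault-free values for test 1 (in0=1, in1=1, in2=0, in3=0): G0=0, G1=1, G2=1, G3=0, giving Y=0. Observed 1.
Test 1: faults giving observed 1 are {G3 stuck-at-1, G3 inverted output}.
Test 2 (in0=0, in1=1, in2=1, in3=1): fault-free G0=0, G1=1, G2=1, G3=1 → 1; observed 0. Eliminates G3 stuck-at-1.
Only G3 inverted output is consistent with every test.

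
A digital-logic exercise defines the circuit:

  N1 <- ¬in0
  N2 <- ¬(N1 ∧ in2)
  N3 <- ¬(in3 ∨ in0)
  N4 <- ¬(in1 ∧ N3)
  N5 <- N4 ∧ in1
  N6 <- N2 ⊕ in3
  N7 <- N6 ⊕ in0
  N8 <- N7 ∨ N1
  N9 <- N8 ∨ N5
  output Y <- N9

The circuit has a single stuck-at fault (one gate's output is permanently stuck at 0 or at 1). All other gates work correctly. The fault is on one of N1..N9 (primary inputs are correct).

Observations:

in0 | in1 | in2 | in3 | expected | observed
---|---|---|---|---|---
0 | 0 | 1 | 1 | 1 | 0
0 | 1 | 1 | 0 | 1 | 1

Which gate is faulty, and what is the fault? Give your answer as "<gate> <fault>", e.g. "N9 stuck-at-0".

N1 stuck-at-0

Fault-free values for test 1 (in0=0, in1=0, in2=1, in3=1): N1=1, N2=0, N3=0, N4=1, N5=0, N6=1, N7=1, N8=1, N9=1, giving Y=1. Observed 0.
Test 1: faults giving observed 0 are {N1 stuck-at-0, N8 stuck-at-0, N9 stuck-at-0}.
Test 2 (in0=0, in1=1, in2=1, in3=0): fault-free N1=1, N2=0, N3=1, N4=0, N5=0, N6=0, N7=0, N8=1, N9=1 → 1; observed 1. Eliminates N8 stuck-at-0, N9 stuck-at-0.
Only N1 stuck-at-0 is consistent with every test.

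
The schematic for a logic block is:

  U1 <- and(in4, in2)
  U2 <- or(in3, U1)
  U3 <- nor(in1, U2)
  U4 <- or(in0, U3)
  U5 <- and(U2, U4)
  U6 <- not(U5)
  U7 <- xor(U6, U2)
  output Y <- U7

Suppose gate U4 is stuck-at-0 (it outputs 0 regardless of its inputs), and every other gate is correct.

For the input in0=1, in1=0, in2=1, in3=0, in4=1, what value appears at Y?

0

Propagate with U4 forced: U1=1, U2=1, U3=0, U4=0 [stuck-at-0], U5=0, U6=1, U7=0.
So Y = 0. (Without the fault it would be 1.)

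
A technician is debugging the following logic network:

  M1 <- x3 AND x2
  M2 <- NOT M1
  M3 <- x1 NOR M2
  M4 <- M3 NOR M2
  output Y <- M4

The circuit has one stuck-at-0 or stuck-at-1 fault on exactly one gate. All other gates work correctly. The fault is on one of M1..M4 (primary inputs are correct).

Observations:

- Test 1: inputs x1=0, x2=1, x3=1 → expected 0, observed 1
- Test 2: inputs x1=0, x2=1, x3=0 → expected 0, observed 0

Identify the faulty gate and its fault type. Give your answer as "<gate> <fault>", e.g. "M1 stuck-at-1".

Fault-free values for test 1 (x1=0, x2=1, x3=1): M1=1, M2=0, M3=1, M4=0, giving Y=0. Observed 1.
Test 1: faults giving observed 1 are {M3 stuck-at-0, M4 stuck-at-1}.
Test 2 (x1=0, x2=1, x3=0): fault-free M1=0, M2=1, M3=0, M4=0 → 0; observed 0. Eliminates M4 stuck-at-1.
Only M3 stuck-at-0 is consistent with every test.

M3 stuck-at-0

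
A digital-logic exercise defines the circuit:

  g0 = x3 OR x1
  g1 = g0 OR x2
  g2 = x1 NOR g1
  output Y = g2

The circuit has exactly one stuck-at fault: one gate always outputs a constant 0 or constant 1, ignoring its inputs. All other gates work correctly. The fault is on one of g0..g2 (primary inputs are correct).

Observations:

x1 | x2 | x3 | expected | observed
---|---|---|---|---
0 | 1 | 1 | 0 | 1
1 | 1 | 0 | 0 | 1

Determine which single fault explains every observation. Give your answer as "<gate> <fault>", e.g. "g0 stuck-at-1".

g2 stuck-at-1

Fault-free values for test 1 (x1=0, x2=1, x3=1): g0=1, g1=1, g2=0, giving Y=0. Observed 1.
Test 1: faults giving observed 1 are {g1 stuck-at-0, g2 stuck-at-1}.
Test 2 (x1=1, x2=1, x3=0): fault-free g0=1, g1=1, g2=0 → 0; observed 1. Eliminates g1 stuck-at-0.
Only g2 stuck-at-1 is consistent with every test.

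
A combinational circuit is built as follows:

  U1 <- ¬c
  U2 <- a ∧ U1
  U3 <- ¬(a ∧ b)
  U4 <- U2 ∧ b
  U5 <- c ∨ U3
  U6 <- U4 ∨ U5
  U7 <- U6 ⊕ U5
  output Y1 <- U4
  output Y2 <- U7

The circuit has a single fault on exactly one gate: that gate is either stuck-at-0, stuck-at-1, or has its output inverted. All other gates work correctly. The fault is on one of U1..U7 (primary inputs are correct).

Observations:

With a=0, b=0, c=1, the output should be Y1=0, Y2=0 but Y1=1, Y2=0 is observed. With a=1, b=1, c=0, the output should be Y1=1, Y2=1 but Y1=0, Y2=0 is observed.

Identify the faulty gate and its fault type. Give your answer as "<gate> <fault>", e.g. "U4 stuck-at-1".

Fault-free values for test 1 (a=0, b=0, c=1): U1=0, U2=0, U3=1, U4=0, U5=1, U6=1, U7=0, giving Y1=0, Y2=0. Observed Y1=1, Y2=0.
Test 1: faults giving observed Y1=1, Y2=0 are {U4 stuck-at-1, U4 inverted output}.
Test 2 (a=1, b=1, c=0): fault-free U1=1, U2=1, U3=0, U4=1, U5=0, U6=1, U7=1 → Y1=1, Y2=1; observed Y1=0, Y2=0. Eliminates U4 stuck-at-1.
Only U4 inverted output is consistent with every test.

U4 inverted output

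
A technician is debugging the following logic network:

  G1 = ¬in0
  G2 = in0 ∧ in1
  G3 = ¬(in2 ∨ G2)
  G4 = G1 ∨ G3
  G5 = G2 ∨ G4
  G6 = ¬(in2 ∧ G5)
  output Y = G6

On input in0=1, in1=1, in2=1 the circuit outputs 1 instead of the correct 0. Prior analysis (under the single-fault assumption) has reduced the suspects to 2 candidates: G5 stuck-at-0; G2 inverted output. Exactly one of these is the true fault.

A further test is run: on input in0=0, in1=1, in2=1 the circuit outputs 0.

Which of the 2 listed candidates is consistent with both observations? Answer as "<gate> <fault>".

G2 inverted output

Evaluate each candidate on input in0=0, in1=1, in2=1:
  G5 stuck-at-0: G1=1, G2=0, G3=0, G4=1, G5=0 [stuck-at-0], G6=1 → 1 — eliminated
  G2 inverted output: G1=1, G2=1 [inverted output], G3=0, G4=1, G5=1, G6=0 → 0 — matches
Only G2 inverted output reproduces the observed 0.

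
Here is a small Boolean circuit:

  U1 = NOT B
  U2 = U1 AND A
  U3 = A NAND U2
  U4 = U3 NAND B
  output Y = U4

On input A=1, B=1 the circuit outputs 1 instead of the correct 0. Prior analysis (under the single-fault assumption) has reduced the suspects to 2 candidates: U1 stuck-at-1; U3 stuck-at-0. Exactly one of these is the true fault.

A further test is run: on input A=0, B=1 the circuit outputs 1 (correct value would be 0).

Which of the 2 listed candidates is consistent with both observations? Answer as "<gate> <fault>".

Evaluate each candidate on input A=0, B=1:
  U1 stuck-at-1: U1=1 [stuck-at-1], U2=0, U3=1, U4=0 → 0 — eliminated
  U3 stuck-at-0: U1=0, U2=0, U3=0 [stuck-at-0], U4=1 → 1 — matches
Only U3 stuck-at-0 reproduces the observed 1.

U3 stuck-at-0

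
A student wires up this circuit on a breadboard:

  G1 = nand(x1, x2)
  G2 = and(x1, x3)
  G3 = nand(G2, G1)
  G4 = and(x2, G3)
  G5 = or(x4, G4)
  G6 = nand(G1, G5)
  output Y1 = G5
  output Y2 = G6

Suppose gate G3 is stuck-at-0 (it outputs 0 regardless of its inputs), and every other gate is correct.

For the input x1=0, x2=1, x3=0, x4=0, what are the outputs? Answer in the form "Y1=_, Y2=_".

Y1=0, Y2=1

Propagate with G3 forced: G1=1, G2=0, G3=0 [stuck-at-0], G4=0, G5=0, G6=1.
So the outputs are Y1=0, Y2=1. (Without the fault they would be Y1=1, Y2=0.)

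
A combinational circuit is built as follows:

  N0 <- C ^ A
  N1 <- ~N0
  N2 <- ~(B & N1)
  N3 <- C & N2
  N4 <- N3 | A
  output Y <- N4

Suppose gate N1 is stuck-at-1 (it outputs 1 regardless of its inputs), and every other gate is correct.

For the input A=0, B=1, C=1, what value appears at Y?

Propagate with N1 forced: N0=1, N1=1 [stuck-at-1], N2=0, N3=0, N4=0.
So Y = 0. (Without the fault it would be 1.)

0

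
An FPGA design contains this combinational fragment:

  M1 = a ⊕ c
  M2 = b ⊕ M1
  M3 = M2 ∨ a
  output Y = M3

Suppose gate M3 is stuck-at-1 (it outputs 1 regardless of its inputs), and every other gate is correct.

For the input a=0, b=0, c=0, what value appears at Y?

1

Propagate with M3 forced: M1=0, M2=0, M3=1 [stuck-at-1].
So Y = 1. (Without the fault it would be 0.)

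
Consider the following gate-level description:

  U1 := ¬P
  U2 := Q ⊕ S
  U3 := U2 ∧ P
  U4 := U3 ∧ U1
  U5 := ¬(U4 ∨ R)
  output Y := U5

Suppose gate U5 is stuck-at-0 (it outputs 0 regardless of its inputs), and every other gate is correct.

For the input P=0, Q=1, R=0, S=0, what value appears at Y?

Propagate with U5 forced: U1=1, U2=1, U3=0, U4=0, U5=0 [stuck-at-0].
So Y = 0. (Without the fault it would be 1.)

0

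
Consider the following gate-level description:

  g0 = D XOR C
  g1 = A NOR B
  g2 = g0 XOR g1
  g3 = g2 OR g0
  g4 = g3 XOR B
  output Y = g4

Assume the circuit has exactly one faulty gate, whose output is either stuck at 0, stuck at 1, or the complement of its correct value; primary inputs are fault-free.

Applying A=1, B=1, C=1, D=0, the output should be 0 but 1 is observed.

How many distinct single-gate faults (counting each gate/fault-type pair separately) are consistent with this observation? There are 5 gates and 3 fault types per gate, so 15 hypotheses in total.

Fault-free: g0=1, g1=0, g2=1, g3=1, g4=0 → 0. Observed 1.
  g0: stuck-at-0, inverted output ✓; others ✗
  g1: none of the 3 fault types match ✗
  g2: none of the 3 fault types match ✗
  g3: stuck-at-0, inverted output ✓; others ✗
  g4: stuck-at-1, inverted output ✓; others ✗
Consistent faults: {g0 stuck-at-0, g0 inverted output, g3 stuck-at-0, g3 inverted output, g4 stuck-at-1, g4 inverted output} — 6 in all.

6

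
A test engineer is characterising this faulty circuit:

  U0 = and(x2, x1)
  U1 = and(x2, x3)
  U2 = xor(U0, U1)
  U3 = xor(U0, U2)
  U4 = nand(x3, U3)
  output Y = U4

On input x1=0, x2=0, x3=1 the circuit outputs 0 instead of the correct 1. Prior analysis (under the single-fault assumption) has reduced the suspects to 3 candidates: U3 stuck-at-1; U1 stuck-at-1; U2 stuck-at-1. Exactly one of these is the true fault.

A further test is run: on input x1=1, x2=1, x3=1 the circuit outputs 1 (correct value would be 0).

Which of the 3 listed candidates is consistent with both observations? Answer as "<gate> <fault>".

U2 stuck-at-1

Evaluate each candidate on input x1=1, x2=1, x3=1:
  U3 stuck-at-1: U0=1, U1=1, U2=0, U3=1 [stuck-at-1], U4=0 → 0 — eliminated
  U1 stuck-at-1: U0=1, U1=1 [stuck-at-1], U2=0, U3=1, U4=0 → 0 — eliminated
  U2 stuck-at-1: U0=1, U1=1, U2=1 [stuck-at-1], U3=0, U4=1 → 1 — matches
Only U2 stuck-at-1 reproduces the observed 1.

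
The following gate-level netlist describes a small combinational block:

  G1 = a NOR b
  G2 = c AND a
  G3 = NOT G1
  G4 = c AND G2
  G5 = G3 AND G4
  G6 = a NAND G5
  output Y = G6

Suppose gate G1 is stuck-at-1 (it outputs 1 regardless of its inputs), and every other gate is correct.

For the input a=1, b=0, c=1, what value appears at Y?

Propagate with G1 forced: G1=1 [stuck-at-1], G2=1, G3=0, G4=1, G5=0, G6=1.
So Y = 1. (Without the fault it would be 0.)

1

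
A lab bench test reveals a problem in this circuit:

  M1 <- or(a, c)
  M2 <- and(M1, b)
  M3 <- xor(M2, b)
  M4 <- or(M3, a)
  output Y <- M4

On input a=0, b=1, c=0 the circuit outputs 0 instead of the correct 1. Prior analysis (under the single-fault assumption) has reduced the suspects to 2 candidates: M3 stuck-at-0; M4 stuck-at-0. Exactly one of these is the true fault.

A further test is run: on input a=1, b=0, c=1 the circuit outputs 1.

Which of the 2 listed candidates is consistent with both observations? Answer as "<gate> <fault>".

M3 stuck-at-0

Evaluate each candidate on input a=1, b=0, c=1:
  M3 stuck-at-0: M1=1, M2=0, M3=0 [stuck-at-0], M4=1 → 1 — matches
  M4 stuck-at-0: M1=1, M2=0, M3=0, M4=0 [stuck-at-0] → 0 — eliminated
Only M3 stuck-at-0 reproduces the observed 1.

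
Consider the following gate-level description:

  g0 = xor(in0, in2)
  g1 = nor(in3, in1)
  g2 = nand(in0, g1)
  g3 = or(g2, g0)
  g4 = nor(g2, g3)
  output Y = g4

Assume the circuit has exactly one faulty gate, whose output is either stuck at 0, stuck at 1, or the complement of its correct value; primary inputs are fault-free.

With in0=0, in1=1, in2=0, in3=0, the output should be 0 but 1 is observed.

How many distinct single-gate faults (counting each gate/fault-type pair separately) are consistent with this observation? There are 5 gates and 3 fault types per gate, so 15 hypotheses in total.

4

Fault-free: g0=0, g1=0, g2=1, g3=1, g4=0 → 0. Observed 1.
  g0: none of the 3 fault types match ✗
  g1: none of the 3 fault types match ✗
  g2: stuck-at-0, inverted output ✓; others ✗
  g3: none of the 3 fault types match ✗
  g4: stuck-at-1, inverted output ✓; others ✗
Consistent faults: {g2 stuck-at-0, g2 inverted output, g4 stuck-at-1, g4 inverted output} — 4 in all.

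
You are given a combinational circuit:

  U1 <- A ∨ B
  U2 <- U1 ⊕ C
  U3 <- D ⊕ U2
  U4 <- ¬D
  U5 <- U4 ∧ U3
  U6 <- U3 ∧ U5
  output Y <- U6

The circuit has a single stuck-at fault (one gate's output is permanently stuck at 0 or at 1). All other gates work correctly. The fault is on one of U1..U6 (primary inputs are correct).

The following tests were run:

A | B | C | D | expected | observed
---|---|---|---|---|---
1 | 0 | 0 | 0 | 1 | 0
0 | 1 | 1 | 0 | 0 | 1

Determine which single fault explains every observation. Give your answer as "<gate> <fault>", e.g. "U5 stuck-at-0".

U1 stuck-at-0

Fault-free values for test 1 (A=1, B=0, C=0, D=0): U1=1, U2=1, U3=1, U4=1, U5=1, U6=1, giving Y=1. Observed 0.
Test 1: faults giving observed 0 are {U1 stuck-at-0, U2 stuck-at-0, U3 stuck-at-0, U4 stuck-at-0, U5 stuck-at-0, U6 stuck-at-0}.
Test 2 (A=0, B=1, C=1, D=0): fault-free U1=1, U2=0, U3=0, U4=1, U5=0, U6=0 → 0; observed 1. Eliminates U2 stuck-at-0, U3 stuck-at-0, U4 stuck-at-0, U5 stuck-at-0, U6 stuck-at-0.
Only U1 stuck-at-0 is consistent with every test.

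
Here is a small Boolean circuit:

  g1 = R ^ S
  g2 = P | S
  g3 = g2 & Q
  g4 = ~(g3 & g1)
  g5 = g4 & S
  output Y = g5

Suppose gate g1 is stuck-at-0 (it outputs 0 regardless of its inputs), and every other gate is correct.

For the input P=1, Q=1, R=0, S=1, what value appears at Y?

1

Propagate with g1 forced: g1=0 [stuck-at-0], g2=1, g3=1, g4=1, g5=1.
So Y = 1. (Without the fault it would be 0.)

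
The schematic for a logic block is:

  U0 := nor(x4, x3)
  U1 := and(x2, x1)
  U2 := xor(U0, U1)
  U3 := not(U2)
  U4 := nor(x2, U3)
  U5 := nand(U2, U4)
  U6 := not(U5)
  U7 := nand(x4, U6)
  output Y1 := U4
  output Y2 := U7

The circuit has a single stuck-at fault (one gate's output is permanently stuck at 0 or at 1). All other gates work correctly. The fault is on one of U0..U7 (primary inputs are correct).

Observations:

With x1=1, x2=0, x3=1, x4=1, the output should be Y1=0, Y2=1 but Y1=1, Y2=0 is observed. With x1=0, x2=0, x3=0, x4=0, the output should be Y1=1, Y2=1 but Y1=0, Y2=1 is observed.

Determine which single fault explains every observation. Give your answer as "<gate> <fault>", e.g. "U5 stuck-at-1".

U1 stuck-at-1

Fault-free values for test 1 (x1=1, x2=0, x3=1, x4=1): U0=0, U1=0, U2=0, U3=1, U4=0, U5=1, U6=0, U7=1, giving Y1=0, Y2=1. Observed Y1=1, Y2=0.
Test 1: faults giving observed Y1=1, Y2=0 are {U0 stuck-at-1, U1 stuck-at-1, U2 stuck-at-1}.
Test 2 (x1=0, x2=0, x3=0, x4=0): fault-free U0=1, U1=0, U2=1, U3=0, U4=1, U5=0, U6=1, U7=1 → Y1=1, Y2=1; observed Y1=0, Y2=1. Eliminates U0 stuck-at-1, U2 stuck-at-1.
Only U1 stuck-at-1 is consistent with every test.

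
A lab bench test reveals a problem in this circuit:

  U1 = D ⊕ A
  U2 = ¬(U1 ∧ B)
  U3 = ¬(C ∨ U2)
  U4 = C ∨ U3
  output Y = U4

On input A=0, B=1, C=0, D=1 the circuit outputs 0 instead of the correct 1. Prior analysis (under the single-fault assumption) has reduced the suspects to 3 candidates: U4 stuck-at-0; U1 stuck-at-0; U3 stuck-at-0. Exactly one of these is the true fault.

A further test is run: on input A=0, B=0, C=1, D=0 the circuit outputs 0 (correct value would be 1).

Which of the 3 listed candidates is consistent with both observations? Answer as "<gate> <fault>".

Evaluate each candidate on input A=0, B=0, C=1, D=0:
  U4 stuck-at-0: U1=0, U2=1, U3=0, U4=0 [stuck-at-0] → 0 — matches
  U1 stuck-at-0: U1=0 [stuck-at-0], U2=1, U3=0, U4=1 → 1 — eliminated
  U3 stuck-at-0: U1=0, U2=1, U3=0 [stuck-at-0], U4=1 → 1 — eliminated
Only U4 stuck-at-0 reproduces the observed 0.

U4 stuck-at-0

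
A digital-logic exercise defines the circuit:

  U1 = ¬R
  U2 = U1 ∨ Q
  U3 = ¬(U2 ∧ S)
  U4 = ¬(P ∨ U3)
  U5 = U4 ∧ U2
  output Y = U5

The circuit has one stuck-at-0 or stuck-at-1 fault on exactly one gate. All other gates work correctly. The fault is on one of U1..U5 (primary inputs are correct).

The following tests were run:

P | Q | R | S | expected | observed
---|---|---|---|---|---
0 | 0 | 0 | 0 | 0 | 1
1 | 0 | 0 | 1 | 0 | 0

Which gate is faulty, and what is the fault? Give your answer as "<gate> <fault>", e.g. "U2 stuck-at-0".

U3 stuck-at-0

Fault-free values for test 1 (P=0, Q=0, R=0, S=0): U1=1, U2=1, U3=1, U4=0, U5=0, giving Y=0. Observed 1.
Test 1: faults giving observed 1 are {U3 stuck-at-0, U4 stuck-at-1, U5 stuck-at-1}.
Test 2 (P=1, Q=0, R=0, S=1): fault-free U1=1, U2=1, U3=0, U4=0, U5=0 → 0; observed 0. Eliminates U4 stuck-at-1, U5 stuck-at-1.
Only U3 stuck-at-0 is consistent with every test.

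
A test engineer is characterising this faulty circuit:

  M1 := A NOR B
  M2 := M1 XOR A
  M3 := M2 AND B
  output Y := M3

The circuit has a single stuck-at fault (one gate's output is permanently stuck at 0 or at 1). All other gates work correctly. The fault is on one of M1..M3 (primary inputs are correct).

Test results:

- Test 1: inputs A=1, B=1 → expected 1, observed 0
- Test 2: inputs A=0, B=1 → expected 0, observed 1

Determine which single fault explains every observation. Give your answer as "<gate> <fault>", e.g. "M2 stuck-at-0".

Fault-free values for test 1 (A=1, B=1): M1=0, M2=1, M3=1, giving Y=1. Observed 0.
Test 1: faults giving observed 0 are {M1 stuck-at-1, M2 stuck-at-0, M3 stuck-at-0}.
Test 2 (A=0, B=1): fault-free M1=0, M2=0, M3=0 → 0; observed 1. Eliminates M2 stuck-at-0, M3 stuck-at-0.
Only M1 stuck-at-1 is consistent with every test.

M1 stuck-at-1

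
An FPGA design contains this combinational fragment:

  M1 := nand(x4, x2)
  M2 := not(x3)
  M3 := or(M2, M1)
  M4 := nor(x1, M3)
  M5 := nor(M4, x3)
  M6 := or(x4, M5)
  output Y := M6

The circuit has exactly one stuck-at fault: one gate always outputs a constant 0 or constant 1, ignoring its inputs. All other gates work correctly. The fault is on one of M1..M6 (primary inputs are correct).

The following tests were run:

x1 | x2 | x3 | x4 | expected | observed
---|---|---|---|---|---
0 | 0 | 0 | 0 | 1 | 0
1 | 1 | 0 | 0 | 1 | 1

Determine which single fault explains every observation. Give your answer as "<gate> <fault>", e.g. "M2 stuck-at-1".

M3 stuck-at-0

Fault-free values for test 1 (x1=0, x2=0, x3=0, x4=0): M1=1, M2=1, M3=1, M4=0, M5=1, M6=1, giving Y=1. Observed 0.
Test 1: faults giving observed 0 are {M3 stuck-at-0, M4 stuck-at-1, M5 stuck-at-0, M6 stuck-at-0}.
Test 2 (x1=1, x2=1, x3=0, x4=0): fault-free M1=1, M2=1, M3=1, M4=0, M5=1, M6=1 → 1; observed 1. Eliminates M4 stuck-at-1, M5 stuck-at-0, M6 stuck-at-0.
Only M3 stuck-at-0 is consistent with every test.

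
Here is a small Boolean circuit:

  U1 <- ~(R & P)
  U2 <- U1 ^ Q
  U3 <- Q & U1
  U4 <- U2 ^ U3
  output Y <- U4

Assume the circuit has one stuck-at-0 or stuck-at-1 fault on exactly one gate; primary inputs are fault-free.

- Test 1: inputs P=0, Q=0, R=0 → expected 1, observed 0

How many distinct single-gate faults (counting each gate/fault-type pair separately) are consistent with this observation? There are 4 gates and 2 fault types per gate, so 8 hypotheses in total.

4

Fault-free: U1=1, U2=1, U3=0, U4=1 → 1. Observed 0.
  U1 stuck-at-0: output 0 ✓
  U1 stuck-at-1: output 1 ✗
  U2 stuck-at-0: output 0 ✓
  U2 stuck-at-1: output 1 ✗
  U3 stuck-at-0: output 1 ✗
  U3 stuck-at-1: output 0 ✓
  U4 stuck-at-0: output 0 ✓
  U4 stuck-at-1: output 1 ✗
Consistent faults: {U1 stuck-at-0, U2 stuck-at-0, U3 stuck-at-1, U4 stuck-at-0} — 4 in all.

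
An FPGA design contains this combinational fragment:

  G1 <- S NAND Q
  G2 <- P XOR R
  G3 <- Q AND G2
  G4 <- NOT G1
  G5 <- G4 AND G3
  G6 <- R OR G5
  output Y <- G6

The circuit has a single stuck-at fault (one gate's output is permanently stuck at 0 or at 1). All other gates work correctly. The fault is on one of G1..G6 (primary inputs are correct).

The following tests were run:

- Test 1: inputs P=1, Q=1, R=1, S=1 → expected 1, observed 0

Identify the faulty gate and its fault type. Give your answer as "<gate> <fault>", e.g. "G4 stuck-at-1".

Fault-free values for test 1 (P=1, Q=1, R=1, S=1): G1=0, G2=0, G3=0, G4=1, G5=0, G6=1, giving Y=1. Observed 0.
Test 1: faults giving observed 0 are {G6 stuck-at-0}.
Only G6 stuck-at-0 is consistent with every test.

G6 stuck-at-0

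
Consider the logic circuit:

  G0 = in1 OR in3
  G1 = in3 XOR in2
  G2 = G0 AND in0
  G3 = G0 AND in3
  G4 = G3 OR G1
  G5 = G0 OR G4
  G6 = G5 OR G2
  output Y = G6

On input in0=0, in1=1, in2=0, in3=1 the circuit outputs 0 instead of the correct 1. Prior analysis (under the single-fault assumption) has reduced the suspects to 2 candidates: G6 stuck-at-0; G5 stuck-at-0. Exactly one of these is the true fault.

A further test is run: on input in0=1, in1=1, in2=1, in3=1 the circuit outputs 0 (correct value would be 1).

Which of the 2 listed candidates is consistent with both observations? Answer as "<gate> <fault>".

Evaluate each candidate on input in0=1, in1=1, in2=1, in3=1:
  G6 stuck-at-0: G0=1, G1=0, G2=1, G3=1, G4=1, G5=1, G6=0 [stuck-at-0] → 0 — matches
  G5 stuck-at-0: G0=1, G1=0, G2=1, G3=1, G4=1, G5=0 [stuck-at-0], G6=1 → 1 — eliminated
Only G6 stuck-at-0 reproduces the observed 0.

G6 stuck-at-0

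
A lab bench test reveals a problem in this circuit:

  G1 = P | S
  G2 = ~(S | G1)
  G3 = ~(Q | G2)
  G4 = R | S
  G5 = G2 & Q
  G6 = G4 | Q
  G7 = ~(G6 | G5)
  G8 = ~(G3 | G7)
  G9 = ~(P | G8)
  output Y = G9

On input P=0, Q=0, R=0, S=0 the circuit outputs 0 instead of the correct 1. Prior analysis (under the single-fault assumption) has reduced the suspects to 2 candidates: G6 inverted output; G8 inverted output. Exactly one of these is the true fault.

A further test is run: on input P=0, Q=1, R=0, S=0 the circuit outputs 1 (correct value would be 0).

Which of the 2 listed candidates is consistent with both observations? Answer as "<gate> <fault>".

G8 inverted output

Evaluate each candidate on input P=0, Q=1, R=0, S=0:
  G6 inverted output: G1=0, G2=1, G3=0, G4=0, G5=1, G6=0 [inverted output], G7=0, G8=1, G9=0 → 0 — eliminated
  G8 inverted output: G1=0, G2=1, G3=0, G4=0, G5=1, G6=1, G7=0, G8=0 [inverted output], G9=1 → 1 — matches
Only G8 inverted output reproduces the observed 1.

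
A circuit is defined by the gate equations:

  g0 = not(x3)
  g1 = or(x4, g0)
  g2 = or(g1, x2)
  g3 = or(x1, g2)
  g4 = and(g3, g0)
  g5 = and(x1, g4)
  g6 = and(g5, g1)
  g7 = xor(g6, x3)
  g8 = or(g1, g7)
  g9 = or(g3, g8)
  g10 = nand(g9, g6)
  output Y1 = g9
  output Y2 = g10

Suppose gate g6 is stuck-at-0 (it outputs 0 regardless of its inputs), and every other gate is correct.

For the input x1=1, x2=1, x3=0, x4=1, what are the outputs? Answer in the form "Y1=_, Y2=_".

Propagate with g6 forced: g0=1, g1=1, g2=1, g3=1, g4=1, g5=1, g6=0 [stuck-at-0], g7=0, g8=1, g9=1, g10=1.
So the outputs are Y1=1, Y2=1. (Without the fault they would be Y1=1, Y2=0.)

Y1=1, Y2=1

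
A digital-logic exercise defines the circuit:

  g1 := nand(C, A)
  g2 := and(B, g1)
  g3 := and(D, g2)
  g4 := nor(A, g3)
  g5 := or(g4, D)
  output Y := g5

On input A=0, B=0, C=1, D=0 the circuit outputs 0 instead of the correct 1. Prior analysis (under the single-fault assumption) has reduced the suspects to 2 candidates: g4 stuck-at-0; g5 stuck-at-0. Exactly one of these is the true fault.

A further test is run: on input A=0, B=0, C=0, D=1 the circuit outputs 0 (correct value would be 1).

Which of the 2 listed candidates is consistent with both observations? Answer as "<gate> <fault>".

Evaluate each candidate on input A=0, B=0, C=0, D=1:
  g4 stuck-at-0: g1=1, g2=0, g3=0, g4=0 [stuck-at-0], g5=1 → 1 — eliminated
  g5 stuck-at-0: g1=1, g2=0, g3=0, g4=1, g5=0 [stuck-at-0] → 0 — matches
Only g5 stuck-at-0 reproduces the observed 0.

g5 stuck-at-0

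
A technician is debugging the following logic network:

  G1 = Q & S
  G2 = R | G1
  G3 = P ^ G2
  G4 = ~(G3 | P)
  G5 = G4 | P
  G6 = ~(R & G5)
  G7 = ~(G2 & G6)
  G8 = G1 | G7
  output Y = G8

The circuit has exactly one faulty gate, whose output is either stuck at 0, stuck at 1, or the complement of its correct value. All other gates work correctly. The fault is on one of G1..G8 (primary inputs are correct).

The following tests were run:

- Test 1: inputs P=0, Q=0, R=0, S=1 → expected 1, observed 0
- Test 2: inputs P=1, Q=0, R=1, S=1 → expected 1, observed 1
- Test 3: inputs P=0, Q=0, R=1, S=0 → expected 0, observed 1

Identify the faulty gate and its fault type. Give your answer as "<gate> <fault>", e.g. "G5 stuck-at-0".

Fault-free values for test 1 (P=0, Q=0, R=0, S=1): G1=0, G2=0, G3=0, G4=1, G5=1, G6=1, G7=1, G8=1, giving Y=1. Observed 0.
Test 1: faults giving observed 0 are {G2 stuck-at-1, G2 inverted output, G7 stuck-at-0, G7 inverted output, G8 stuck-at-0, G8 inverted output}.
Test 2 (P=1, Q=0, R=1, S=1): fault-free G1=0, G2=1, G3=0, G4=0, G5=1, G6=0, G7=1, G8=1 → 1; observed 1. Eliminates G7 stuck-at-0, G7 inverted output, G8 stuck-at-0, G8 inverted output.
Test 3 (P=0, Q=0, R=1, S=0): fault-free G1=0, G2=1, G3=1, G4=0, G5=0, G6=1, G7=0, G8=0 → 0; observed 1. Eliminates G2 stuck-at-1.
Only G2 inverted output is consistent with every test.

G2 inverted output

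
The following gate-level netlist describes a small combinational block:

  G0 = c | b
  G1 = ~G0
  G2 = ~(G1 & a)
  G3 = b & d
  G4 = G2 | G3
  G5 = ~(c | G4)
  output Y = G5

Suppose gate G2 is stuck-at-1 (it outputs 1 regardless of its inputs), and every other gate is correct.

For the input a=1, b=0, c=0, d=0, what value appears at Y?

0

Propagate with G2 forced: G0=0, G1=1, G2=1 [stuck-at-1], G3=0, G4=1, G5=0.
So Y = 0. (Without the fault it would be 1.)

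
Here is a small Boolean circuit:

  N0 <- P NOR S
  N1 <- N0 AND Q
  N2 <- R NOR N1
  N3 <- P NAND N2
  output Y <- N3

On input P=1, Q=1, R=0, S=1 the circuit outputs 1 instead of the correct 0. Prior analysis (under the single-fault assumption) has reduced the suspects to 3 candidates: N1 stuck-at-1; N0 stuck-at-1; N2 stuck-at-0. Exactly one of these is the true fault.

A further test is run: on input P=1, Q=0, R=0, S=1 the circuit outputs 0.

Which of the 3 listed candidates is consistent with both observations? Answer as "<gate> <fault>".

Evaluate each candidate on input P=1, Q=0, R=0, S=1:
  N1 stuck-at-1: N0=0, N1=1 [stuck-at-1], N2=0, N3=1 → 1 — eliminated
  N0 stuck-at-1: N0=1 [stuck-at-1], N1=0, N2=1, N3=0 → 0 — matches
  N2 stuck-at-0: N0=0, N1=0, N2=0 [stuck-at-0], N3=1 → 1 — eliminated
Only N0 stuck-at-1 reproduces the observed 0.

N0 stuck-at-1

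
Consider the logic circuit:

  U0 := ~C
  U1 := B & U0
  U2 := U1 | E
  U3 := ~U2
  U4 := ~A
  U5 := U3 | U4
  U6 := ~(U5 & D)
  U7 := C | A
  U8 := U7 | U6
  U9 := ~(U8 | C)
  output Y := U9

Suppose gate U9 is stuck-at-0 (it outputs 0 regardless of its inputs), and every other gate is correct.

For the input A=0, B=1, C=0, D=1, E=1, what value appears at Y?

Propagate with U9 forced: U0=1, U1=1, U2=1, U3=0, U4=1, U5=1, U6=0, U7=0, U8=0, U9=0 [stuck-at-0].
So Y = 0. (Without the fault it would be 1.)

0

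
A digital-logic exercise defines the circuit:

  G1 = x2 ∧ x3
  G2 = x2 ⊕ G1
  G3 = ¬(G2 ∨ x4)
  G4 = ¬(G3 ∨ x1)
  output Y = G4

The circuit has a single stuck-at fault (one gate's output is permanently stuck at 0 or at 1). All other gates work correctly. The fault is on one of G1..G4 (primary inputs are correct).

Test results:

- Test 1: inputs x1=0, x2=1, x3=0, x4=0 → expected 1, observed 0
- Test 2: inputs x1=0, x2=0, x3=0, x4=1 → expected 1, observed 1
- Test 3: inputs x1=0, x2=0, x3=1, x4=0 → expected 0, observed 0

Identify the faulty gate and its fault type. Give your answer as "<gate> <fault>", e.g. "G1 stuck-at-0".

G2 stuck-at-0

Fault-free values for test 1 (x1=0, x2=1, x3=0, x4=0): G1=0, G2=1, G3=0, G4=1, giving Y=1. Observed 0.
Test 1: faults giving observed 0 are {G1 stuck-at-1, G2 stuck-at-0, G3 stuck-at-1, G4 stuck-at-0}.
Test 2 (x1=0, x2=0, x3=0, x4=1): fault-free G1=0, G2=0, G3=0, G4=1 → 1; observed 1. Eliminates G3 stuck-at-1, G4 stuck-at-0.
Test 3 (x1=0, x2=0, x3=1, x4=0): fault-free G1=0, G2=0, G3=1, G4=0 → 0; observed 0. Eliminates G1 stuck-at-1.
Only G2 stuck-at-0 is consistent with every test.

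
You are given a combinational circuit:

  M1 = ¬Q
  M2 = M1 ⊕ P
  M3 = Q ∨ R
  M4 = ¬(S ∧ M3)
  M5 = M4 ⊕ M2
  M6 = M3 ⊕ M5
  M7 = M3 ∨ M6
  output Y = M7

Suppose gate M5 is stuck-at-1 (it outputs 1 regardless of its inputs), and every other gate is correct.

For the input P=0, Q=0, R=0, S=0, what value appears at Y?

1

Propagate with M5 forced: M1=1, M2=1, M3=0, M4=1, M5=1 [stuck-at-1], M6=1, M7=1.
So Y = 1. (Without the fault it would be 0.)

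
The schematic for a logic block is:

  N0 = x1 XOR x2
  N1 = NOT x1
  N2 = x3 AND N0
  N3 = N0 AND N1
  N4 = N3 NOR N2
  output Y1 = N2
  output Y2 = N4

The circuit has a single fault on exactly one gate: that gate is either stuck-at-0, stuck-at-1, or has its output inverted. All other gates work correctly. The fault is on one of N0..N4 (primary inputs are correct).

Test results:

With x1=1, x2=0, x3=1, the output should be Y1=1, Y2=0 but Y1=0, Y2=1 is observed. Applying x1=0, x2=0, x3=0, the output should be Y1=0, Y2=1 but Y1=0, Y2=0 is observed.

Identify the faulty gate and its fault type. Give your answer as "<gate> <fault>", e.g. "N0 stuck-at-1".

Fault-free values for test 1 (x1=1, x2=0, x3=1): N0=1, N1=0, N2=1, N3=0, N4=0, giving Y1=1, Y2=0. Observed Y1=0, Y2=1.
Test 1: faults giving observed Y1=0, Y2=1 are {N0 stuck-at-0, N0 inverted output, N2 stuck-at-0, N2 inverted output}.
Test 2 (x1=0, x2=0, x3=0): fault-free N0=0, N1=1, N2=0, N3=0, N4=1 → Y1=0, Y2=1; observed Y1=0, Y2=0. Eliminates N0 stuck-at-0, N2 stuck-at-0, N2 inverted output.
Only N0 inverted output is consistent with every test.

N0 inverted output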